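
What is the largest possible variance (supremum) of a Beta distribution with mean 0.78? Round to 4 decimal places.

Var = μ(1−μ)/(α+β+1), which approaches μ(1−μ) as α+β → 0.
So the supremum is μ(1−μ) = 0.78×0.22 = 0.1716.

0.1716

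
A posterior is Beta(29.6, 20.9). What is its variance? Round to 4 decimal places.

μ = 29.6/50.5 = 0.586139; Var = μ(1−μ)/(α+β+1) = 0.2425801/51.5 = 0.0047.

0.0047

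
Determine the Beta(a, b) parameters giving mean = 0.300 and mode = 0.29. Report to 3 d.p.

Let s = a+b. Mean gives a = μs = 0.300s; mode gives (a−1)/(s−2) = 0.29.
Substituting: 0.300s − 1 = 0.29(s−2) = 0.29s − 0.58, so 0.010s = 0.42 and s = 42.0000.
Then a = 0.300×42.0000 = 12.600 and b = s−a = 29.400.

a = 12.600, b = 29.400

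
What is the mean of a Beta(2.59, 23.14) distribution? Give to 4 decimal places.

E[X] = α/(α+β) = 2.59/25.73 = 0.1007.

0.1007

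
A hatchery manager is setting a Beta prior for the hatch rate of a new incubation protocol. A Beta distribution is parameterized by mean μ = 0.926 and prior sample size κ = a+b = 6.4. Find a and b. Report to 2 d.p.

a = μκ = 0.926×6.4 = 5.93 and b = (1−μ)κ = 0.074×6.4 = 0.47.

a = 5.93, b = 0.47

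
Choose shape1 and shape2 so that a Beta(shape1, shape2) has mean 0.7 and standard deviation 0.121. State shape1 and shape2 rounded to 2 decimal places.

shape1 = 9.34, shape2 = 4.00

Variance = 0.121² = 0.014641. The moment-matching identity shape1+shape2 = μ(1−μ)/Var − 1 gives
shape1+shape2 = 0.21/0.014641 − 1 = 13.3433, so shape1 = μ·13.3433 = 9.34 and shape2 = (1−μ)·13.3433 = 4.00.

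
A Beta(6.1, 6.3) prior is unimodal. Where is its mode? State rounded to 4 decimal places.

0.4904

The density x^(α−1)(1−x)^(β−1) is maximised at (α−1)/(α+β−2) = 5.1/10.4 = 0.4904.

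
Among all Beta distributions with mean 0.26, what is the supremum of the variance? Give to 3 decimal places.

0.192

Var = μ(1−μ)/(α+β+1), which approaches μ(1−μ) as α+β → 0.
So the supremum is μ(1−μ) = 0.26×0.74 = 0.192.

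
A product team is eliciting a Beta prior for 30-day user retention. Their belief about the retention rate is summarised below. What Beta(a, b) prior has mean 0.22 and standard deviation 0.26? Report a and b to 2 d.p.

a = 0.34, b = 1.20

First σ² = 0.0676. Setting a = μn, b = (1−μ)n with n = a+b,
μ(1−μ)/(n+1) = 0.0676 ⇒ n+1 = 0.1716/0.0676 = 2.5385 ⇒ n = 1.5385.
Hence a = 0.22×1.5385 = 0.34, b = 0.78×1.5385 = 1.20.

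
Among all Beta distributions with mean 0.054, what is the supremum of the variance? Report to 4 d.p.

Var = μ(1−μ)/(α+β+1), which approaches μ(1−μ) as α+β → 0.
So the supremum is μ(1−μ) = 0.054×0.946 = 0.0511.

0.0511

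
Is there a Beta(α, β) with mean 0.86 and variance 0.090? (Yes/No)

A Beta with mean μ has variance μ(1−μ)/(α+β+1) < μ(1−μ).
Here μ(1−μ) = 0.86×0.14 = 0.1204, and 0.090 < 0.1204.

Yes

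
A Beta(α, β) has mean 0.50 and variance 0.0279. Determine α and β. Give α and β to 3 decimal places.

α = 3.980, β = 3.980

By moment matching, α+β = μ(1−μ)/σ² − 1 = (0.50·0.50)/0.0279 − 1 = 8.9606 − 1 = 7.9606.
Since α/(α+β) = μ, α = 0.50·7.9606 = 3.980 and β = 0.50·7.9606 = 3.980.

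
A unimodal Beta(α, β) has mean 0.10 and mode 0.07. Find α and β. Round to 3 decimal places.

α = 2.867, β = 25.800

With s = α+β: μ = α/s and mode = (α−1)/(s−2). Eliminating α = μs,
μs − 1 = m(s−2) ⇒ s(μ−m) = 1−2m ⇒ s = 0.86/0.03 = 28.6667.
So α = μs = 2.867, β = (1−μ)s = 25.800.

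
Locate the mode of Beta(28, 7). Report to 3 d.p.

0.818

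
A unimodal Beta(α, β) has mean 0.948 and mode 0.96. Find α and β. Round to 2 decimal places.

With s = α+β: μ = α/s and mode = (α−1)/(s−2). Eliminating α = μs,
μs − 1 = m(s−2) ⇒ s(μ−m) = 1−2m ⇒ s = -0.92/-0.012 = 76.6667.
So α = μs = 72.68, β = (1−μ)s = 3.99.

α = 72.68, β = 3.99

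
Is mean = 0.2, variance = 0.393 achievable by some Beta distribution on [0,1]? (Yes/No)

A Beta with mean μ has variance μ(1−μ)/(α+β+1) < μ(1−μ).
Here μ(1−μ) = 0.2×0.8 = 0.16, and 0.393 ≥ 0.16.

No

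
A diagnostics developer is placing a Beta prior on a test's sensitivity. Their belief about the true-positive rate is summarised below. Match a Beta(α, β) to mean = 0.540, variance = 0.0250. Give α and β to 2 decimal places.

By moment matching, α+β = μ(1−μ)/σ² − 1 = (0.540·0.460)/0.0250 − 1 = 9.9360 − 1 = 8.9360.
Since α/(α+β) = μ, α = 0.540·8.9360 = 4.83 and β = 0.460·8.9360 = 4.11.

α = 4.83, β = 4.11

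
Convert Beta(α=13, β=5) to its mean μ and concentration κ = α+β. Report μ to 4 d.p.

κ = α+β = 13+5 = 18; μ = α/κ = 13/18 = 0.7222.

μ = 0.7222, κ = 18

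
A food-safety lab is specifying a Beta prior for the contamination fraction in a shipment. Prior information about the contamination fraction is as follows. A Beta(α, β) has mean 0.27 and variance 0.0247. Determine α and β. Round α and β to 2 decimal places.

Write ν = α+β; then α = μν and Var = μ(1−μ)/(ν+1).
ν = μ(1−μ)/Var − 1 = 0.1971/0.0247 − 1 = 6.9798.
α = 0.27·6.9798 = 1.88, β = 0.73·6.9798 = 5.10.

α = 1.88, β = 5.10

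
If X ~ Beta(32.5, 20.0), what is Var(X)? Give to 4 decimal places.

0.0044

Var = αβ/[(α+β)²(α+β+1)] = (32.5×20.0)/(52.5²×53.5) = 650.00/147459.375 = 0.0044.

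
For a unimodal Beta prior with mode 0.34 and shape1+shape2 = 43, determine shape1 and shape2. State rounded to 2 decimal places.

Mode = (shape1−1)/(κ−2) with κ = shape1+shape2, so shape1−1 = 0.34·41 = 13.94.
shape1 = 14.94; shape2 = κ − shape1 = 28.06.

shape1 = 14.94, shape2 = 28.06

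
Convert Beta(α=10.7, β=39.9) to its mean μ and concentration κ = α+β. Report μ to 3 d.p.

μ = 0.211, κ = 50.6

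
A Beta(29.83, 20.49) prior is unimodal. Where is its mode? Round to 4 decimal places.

The density x^(α−1)(1−x)^(β−1) is maximised at (α−1)/(α+β−2) = 28.83/48.32 = 0.5966.

0.5966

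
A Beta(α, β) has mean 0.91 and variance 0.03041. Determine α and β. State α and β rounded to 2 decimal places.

α = 1.54, β = 0.15

By moment matching, α+β = μ(1−μ)/σ² − 1 = (0.91·0.09)/0.03041 − 1 = 2.6932 − 1 = 1.6932.
Since α/(α+β) = μ, α = 0.91·1.6932 = 1.54 and β = 0.09·1.6932 = 0.15.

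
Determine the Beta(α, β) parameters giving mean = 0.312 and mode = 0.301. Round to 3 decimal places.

With s = α+β: μ = α/s and mode = (α−1)/(s−2). Eliminating α = μs,
μs − 1 = m(s−2) ⇒ s(μ−m) = 1−2m ⇒ s = 0.398/0.011 = 36.1818.
So α = μs = 11.289, β = (1−μ)s = 24.893.

α = 11.289, β = 24.893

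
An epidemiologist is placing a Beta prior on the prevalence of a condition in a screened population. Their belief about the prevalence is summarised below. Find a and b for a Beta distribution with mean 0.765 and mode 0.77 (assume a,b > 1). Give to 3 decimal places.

a = 82.620, b = 25.380

With s = a+b: μ = a/s and mode = (a−1)/(s−2). Eliminating a = μs,
μs − 1 = m(s−2) ⇒ s(μ−m) = 1−2m ⇒ s = -0.54/-0.005 = 108.0000.
So a = μs = 82.620, b = (1−μ)s = 25.380.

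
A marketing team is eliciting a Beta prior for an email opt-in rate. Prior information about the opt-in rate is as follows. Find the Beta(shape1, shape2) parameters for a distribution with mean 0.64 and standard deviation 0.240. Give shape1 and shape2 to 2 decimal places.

shape1 = 1.92, shape2 = 1.08

Variance = 0.240² = 0.057600. The moment-matching identity shape1+shape2 = μ(1−μ)/Var − 1 gives
shape1+shape2 = 0.2304/0.057600 − 1 = 3.0000, so shape1 = μ·3.0000 = 1.92 and shape2 = (1−μ)·3.0000 = 1.08.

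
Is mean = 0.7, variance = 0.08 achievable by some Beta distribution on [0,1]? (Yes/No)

Yes

The Beta variance bound is σ² < μ(1−μ).
Here μ(1−μ) = 0.7×0.3 = 0.21, and 0.08 < 0.21.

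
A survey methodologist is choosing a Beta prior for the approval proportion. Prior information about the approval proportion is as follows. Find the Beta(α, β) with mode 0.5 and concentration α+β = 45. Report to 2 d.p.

α = 22.50, β = 22.50

Mode = (α−1)/(κ−2) with κ = α+β, so α−1 = 0.5·43 = 21.50.
α = 22.50; β = κ − α = 22.50.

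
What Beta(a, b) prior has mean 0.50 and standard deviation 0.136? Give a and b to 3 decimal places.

a = 6.258, b = 6.258

First σ² = 0.018496. Setting a = μn, b = (1−μ)n with n = a+b,
μ(1−μ)/(n+1) = 0.018496 ⇒ n+1 = 0.2500/0.018496 = 13.5164 ⇒ n = 12.5164.
Hence a = 0.50×12.5164 = 6.258, b = 0.50×12.5164 = 6.258.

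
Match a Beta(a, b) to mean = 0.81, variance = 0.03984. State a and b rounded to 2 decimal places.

a = 2.32, b = 0.54

Let s = a+b. The Beta variance is μ(1−μ)/(s+1).
So s+1 = μ(1−μ)/σ² = (0.81×0.19)/0.03984 = 0.1539/0.03984 = 3.8630, giving s = 2.8630.
Then a = μs = 0.81×2.8630 = 2.32 and b = (1−μ)s = 0.19×2.8630 = 0.54.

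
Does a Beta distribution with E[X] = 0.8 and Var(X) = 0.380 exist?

No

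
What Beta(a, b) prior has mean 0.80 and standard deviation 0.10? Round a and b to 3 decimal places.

First σ² = 0.0100. Setting a = μn, b = (1−μ)n with n = a+b,
μ(1−μ)/(n+1) = 0.0100 ⇒ n+1 = 0.1600/0.0100 = 16.0000 ⇒ n = 15.0000.
Hence a = 0.80×15.0000 = 12.000, b = 0.20×15.0000 = 3.000.

a = 12.000, b = 3.000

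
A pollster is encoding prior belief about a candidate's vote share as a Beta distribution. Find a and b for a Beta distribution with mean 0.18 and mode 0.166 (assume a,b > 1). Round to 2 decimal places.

a = 8.59, b = 39.13

Let s = a+b. Mean gives a = μs = 0.18s; mode gives (a−1)/(s−2) = 0.166.
Substituting: 0.18s − 1 = 0.166(s−2) = 0.166s − 0.332, so 0.014s = 0.668 and s = 47.7143.
Then a = 0.18×47.7143 = 8.59 and b = s−a = 39.13.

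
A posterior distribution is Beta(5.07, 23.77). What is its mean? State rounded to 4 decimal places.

0.1758

E[X] = α/(α+β) = 5.07/28.84 = 0.1758.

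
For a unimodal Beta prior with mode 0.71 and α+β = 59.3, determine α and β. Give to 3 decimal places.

α = 41.683, β = 17.617

Mode = (α−1)/(κ−2) with κ = α+β, so α−1 = 0.71·57.3 = 40.683.
α = 41.683; β = κ − α = 17.617.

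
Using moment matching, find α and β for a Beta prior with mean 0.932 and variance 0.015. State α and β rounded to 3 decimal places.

Let s = α+β. The Beta variance is μ(1−μ)/(s+1).
So s+1 = μ(1−μ)/σ² = (0.932×0.068)/0.015 = 0.063376/0.015 = 4.2251, giving s = 3.2251.
Then α = μs = 0.932×3.2251 = 3.006 and β = (1−μ)s = 0.068×3.2251 = 0.219.

α = 3.006, β = 0.219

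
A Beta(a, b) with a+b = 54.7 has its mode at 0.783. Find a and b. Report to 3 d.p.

a = 42.264, b = 12.436

Mode = (a−1)/(κ−2) with κ = a+b, so a−1 = 0.783·52.7 = 41.264.
a = 42.264; b = κ − a = 12.436.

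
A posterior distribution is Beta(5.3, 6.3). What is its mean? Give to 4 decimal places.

0.4569

E[X] = α/(α+β) = 5.3/11.6 = 0.4569.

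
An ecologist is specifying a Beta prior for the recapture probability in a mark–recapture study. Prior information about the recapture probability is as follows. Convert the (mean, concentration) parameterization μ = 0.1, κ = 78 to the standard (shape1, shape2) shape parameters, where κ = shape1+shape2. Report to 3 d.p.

shape1 = μκ = 0.1×78 = 7.800 and shape2 = (1−μ)κ = 0.9×78 = 70.200.

shape1 = 7.800, shape2 = 70.200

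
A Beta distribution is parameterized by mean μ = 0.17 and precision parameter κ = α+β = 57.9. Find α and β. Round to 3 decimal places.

α = 9.843, β = 48.057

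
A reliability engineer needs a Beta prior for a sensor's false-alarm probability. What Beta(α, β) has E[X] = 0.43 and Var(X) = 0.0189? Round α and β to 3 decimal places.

α = 5.146, β = 6.822

Let s = α+β. The Beta variance is μ(1−μ)/(s+1).
So s+1 = μ(1−μ)/σ² = (0.43×0.57)/0.0189 = 0.2451/0.0189 = 12.9683, giving s = 11.9683.
Then α = μs = 0.43×11.9683 = 5.146 and β = (1−μ)s = 0.57×11.9683 = 6.822.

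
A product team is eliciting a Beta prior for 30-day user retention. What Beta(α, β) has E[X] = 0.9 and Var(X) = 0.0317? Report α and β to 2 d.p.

α = 1.66, β = 0.18

By moment matching, α+β = μ(1−μ)/σ² − 1 = (0.9·0.1)/0.0317 − 1 = 2.8391 − 1 = 1.8391.
Since α/(α+β) = μ, α = 0.9·1.8391 = 1.66 and β = 0.1·1.8391 = 0.18.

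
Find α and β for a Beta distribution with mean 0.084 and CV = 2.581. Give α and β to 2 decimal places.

α = 0.05, β = 0.58

Var = (CV·μ)² = (2.581×0.084)² = 0.047004.
α+β = μ(1−μ)/Var − 1 = 0.076944/0.047004 − 1 = 0.6370.
Thus α = 0.084·0.6370 = 0.05 and β = 0.916·0.6370 = 0.58.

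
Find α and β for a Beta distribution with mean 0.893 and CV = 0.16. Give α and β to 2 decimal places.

Var = (CV·μ)² = (0.16×0.893)² = 0.020415.
α+β = μ(1−μ)/Var − 1 = 0.095551/0.020415 − 1 = 3.6805.
Thus α = 0.893·3.6805 = 3.29 and β = 0.107·3.6805 = 0.39.

α = 3.29, β = 0.39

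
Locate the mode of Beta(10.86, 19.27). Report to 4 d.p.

0.3505

The density x^(α−1)(1−x)^(β−1) is maximised at (α−1)/(α+β−2) = 9.86/28.13 = 0.3505.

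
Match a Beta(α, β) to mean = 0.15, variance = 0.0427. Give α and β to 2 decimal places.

Let s = α+β. The Beta variance is μ(1−μ)/(s+1).
So s+1 = μ(1−μ)/σ² = (0.15×0.85)/0.0427 = 0.1275/0.0427 = 2.9859, giving s = 1.9859.
Then α = μs = 0.15×1.9859 = 0.30 and β = (1−μ)s = 0.85×1.9859 = 1.69.

α = 0.30, β = 1.69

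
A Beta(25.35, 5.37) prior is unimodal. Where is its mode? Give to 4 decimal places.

The density x^(α−1)(1−x)^(β−1) is maximised at (α−1)/(α+β−2) = 24.35/28.72 = 0.8478.

0.8478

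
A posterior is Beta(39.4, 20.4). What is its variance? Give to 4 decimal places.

Var = αβ/[(α+β)²(α+β+1)] = (39.4×20.4)/(59.8²×60.8) = 803.76/217423.232 = 0.0037.

0.0037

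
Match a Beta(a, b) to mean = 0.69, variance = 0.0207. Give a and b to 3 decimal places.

a = 6.440, b = 2.893

Let s = a+b. The Beta variance is μ(1−μ)/(s+1).
So s+1 = μ(1−μ)/σ² = (0.69×0.31)/0.0207 = 0.2139/0.0207 = 10.3333, giving s = 9.3333.
Then a = μs = 0.69×9.3333 = 6.440 and b = (1−μ)s = 0.31×9.3333 = 2.893.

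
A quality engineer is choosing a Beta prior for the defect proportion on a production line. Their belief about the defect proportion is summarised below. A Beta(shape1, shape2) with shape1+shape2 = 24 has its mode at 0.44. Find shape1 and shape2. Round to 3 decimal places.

shape1 = 10.680, shape2 = 13.320

For shape1,shape2>1 the mode is (shape1−1)/(shape1+shape2−2), so shape1 = mode·(κ−2)+1 = 0.44×22+1 = 10.680.
And shape2 = (1−mode)·(κ−2)+1 = 0.56×22+1 = 13.320.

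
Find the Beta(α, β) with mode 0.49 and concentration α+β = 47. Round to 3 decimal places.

α = 23.050, β = 23.950

Since the density peak of Beta(α,β) is at (α−1)/(α+β−2),
α = 1 + 0.49(47−2) = 23.050 and β = 47 − 23.050 = 23.950.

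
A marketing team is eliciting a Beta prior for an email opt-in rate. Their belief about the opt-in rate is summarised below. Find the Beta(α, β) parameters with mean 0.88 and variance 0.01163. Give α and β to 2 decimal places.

α = 7.11, β = 0.97

By moment matching, α+β = μ(1−μ)/σ² − 1 = (0.88·0.12)/0.01163 − 1 = 9.0800 − 1 = 8.0800.
Since α/(α+β) = μ, α = 0.88·8.0800 = 7.11 and β = 0.12·8.0800 = 0.97.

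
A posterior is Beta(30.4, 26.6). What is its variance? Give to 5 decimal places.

0.00429

Var = αβ/[(α+β)²(α+β+1)] = (30.4×26.6)/(57.0²×58.0) = 808.64/188442.000 = 0.00429.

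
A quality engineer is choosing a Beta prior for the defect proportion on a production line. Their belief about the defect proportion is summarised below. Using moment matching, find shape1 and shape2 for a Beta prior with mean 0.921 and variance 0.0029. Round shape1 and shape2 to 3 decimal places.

Let s = shape1+shape2. The Beta variance is μ(1−μ)/(s+1).
So s+1 = μ(1−μ)/σ² = (0.921×0.079)/0.0029 = 0.072759/0.0029 = 25.0893, giving s = 24.0893.
Then shape1 = μs = 0.921×24.0893 = 22.186 and shape2 = (1−μ)s = 0.079×24.0893 = 1.903.

shape1 = 22.186, shape2 = 1.903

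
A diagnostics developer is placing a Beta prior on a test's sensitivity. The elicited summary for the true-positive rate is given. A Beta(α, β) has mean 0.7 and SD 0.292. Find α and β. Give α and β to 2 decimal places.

α = 1.02, β = 0.44

First σ² = 0.085264. Setting α = μn, β = (1−μ)n with n = α+β,
μ(1−μ)/(n+1) = 0.085264 ⇒ n+1 = 0.21/0.085264 = 2.4629 ⇒ n = 1.4629.
Hence α = 0.7×1.4629 = 1.02, β = 0.3×1.4629 = 0.44.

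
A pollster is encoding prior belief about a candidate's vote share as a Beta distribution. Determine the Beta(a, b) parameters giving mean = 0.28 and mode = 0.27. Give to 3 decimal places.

With s = a+b: μ = a/s and mode = (a−1)/(s−2). Eliminating a = μs,
μs − 1 = m(s−2) ⇒ s(μ−m) = 1−2m ⇒ s = 0.46/0.01 = 46.0000.
So a = μs = 12.880, b = (1−μ)s = 33.120.

a = 12.880, b = 33.120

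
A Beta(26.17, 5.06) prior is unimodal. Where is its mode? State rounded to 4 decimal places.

0.8611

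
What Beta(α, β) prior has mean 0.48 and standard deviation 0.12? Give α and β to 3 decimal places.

Variance = 0.12² = 0.0144. The moment-matching identity α+β = μ(1−μ)/Var − 1 gives
α+β = 0.2496/0.0144 − 1 = 16.3333, so α = μ·16.3333 = 7.840 and β = (1−μ)·16.3333 = 8.493.

α = 7.840, β = 8.493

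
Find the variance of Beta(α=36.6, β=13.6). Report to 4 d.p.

0.0039

μ = 36.6/50.2 = 0.729084; Var = μ(1−μ)/(α+β+1) = 0.1975207/51.2 = 0.0039.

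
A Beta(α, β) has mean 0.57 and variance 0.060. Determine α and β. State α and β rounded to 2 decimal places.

Let s = α+β. The Beta variance is μ(1−μ)/(s+1).
So s+1 = μ(1−μ)/σ² = (0.57×0.43)/0.060 = 0.2451/0.060 = 4.0850, giving s = 3.0850.
Then α = μs = 0.57×3.0850 = 1.76 and β = (1−μ)s = 0.43×3.0850 = 1.33.

α = 1.76, β = 1.33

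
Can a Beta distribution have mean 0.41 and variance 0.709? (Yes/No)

No

The Beta variance bound is σ² < μ(1−μ).
Here μ(1−μ) = 0.41×0.59 = 0.2419, and 0.709 ≥ 0.2419.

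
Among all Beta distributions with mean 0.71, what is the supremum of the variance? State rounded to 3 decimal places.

For fixed mean μ the Beta variance is μ(1−μ)/(α+β+1), increasing as α+β decreases.
Its least upper bound (not attained) is μ(1−μ) = 0.71·0.29 = 0.206.

0.206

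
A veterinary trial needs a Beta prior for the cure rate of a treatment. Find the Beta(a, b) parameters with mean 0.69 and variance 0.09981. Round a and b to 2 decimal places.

a = 0.79, b = 0.35

Write ν = a+b; then a = μν and Var = μ(1−μ)/(ν+1).
ν = μ(1−μ)/Var − 1 = 0.2139/0.09981 − 1 = 1.1431.
a = 0.69·1.1431 = 0.79, b = 0.31·1.1431 = 0.35.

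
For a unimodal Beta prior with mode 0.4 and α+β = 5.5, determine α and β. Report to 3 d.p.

Since the density peak of Beta(α,β) is at (α−1)/(α+β−2),
α = 1 + 0.4(5.5−2) = 2.400 and β = 5.5 − 2.400 = 3.100.

α = 2.400, β = 3.100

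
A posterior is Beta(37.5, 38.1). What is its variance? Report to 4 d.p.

0.0033

Var = αβ/[(α+β)²(α+β+1)] = (37.5×38.1)/(75.6²×76.6) = 1428.75/437796.576 = 0.0033.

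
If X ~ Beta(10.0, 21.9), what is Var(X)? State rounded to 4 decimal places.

0.0065

μ = 10.0/31.9 = 0.313480; Var = μ(1−μ)/(α+β+1) = 0.2152101/32.9 = 0.0065.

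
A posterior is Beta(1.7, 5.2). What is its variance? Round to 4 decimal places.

α+β = 6.9 and αβ = 8.84, so Var = αβ/[(α+β)²(α+β+1)] = 8.84/376.119 = 0.0235.

0.0235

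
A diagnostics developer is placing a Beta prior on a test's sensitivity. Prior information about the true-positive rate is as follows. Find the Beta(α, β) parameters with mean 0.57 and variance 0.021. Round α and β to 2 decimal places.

α = 6.08, β = 4.59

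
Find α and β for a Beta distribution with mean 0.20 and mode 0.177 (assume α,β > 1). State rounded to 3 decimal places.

α = 5.617, β = 22.470

Let s = α+β. Mean gives α = μs = 0.20s; mode gives (α−1)/(s−2) = 0.177.
Substituting: 0.20s − 1 = 0.177(s−2) = 0.177s − 0.354, so 0.023s = 0.646 and s = 28.0870.
Then α = 0.20×28.0870 = 5.617 and β = s−α = 22.470.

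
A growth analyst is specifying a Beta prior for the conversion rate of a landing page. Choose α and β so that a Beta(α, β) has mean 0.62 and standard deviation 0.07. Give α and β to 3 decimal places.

Variance = 0.07² = 0.0049. The moment-matching identity α+β = μ(1−μ)/Var − 1 gives
α+β = 0.2356/0.0049 − 1 = 47.0816, so α = μ·47.0816 = 29.191 and β = (1−μ)·47.0816 = 17.891.

α = 29.191, β = 17.891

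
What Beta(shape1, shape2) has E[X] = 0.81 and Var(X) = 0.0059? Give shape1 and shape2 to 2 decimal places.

shape1 = 20.32, shape2 = 4.77

Let s = shape1+shape2. The Beta variance is μ(1−μ)/(s+1).
So s+1 = μ(1−μ)/σ² = (0.81×0.19)/0.0059 = 0.1539/0.0059 = 26.0847, giving s = 25.0847.
Then shape1 = μs = 0.81×25.0847 = 20.32 and shape2 = (1−μ)s = 0.19×25.0847 = 4.77.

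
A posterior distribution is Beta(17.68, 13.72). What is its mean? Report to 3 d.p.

E[X] = α/(α+β) = 17.68/31.40 = 0.563.

0.563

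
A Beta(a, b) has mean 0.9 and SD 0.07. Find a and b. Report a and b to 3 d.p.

a = 15.631, b = 1.737

Variance = 0.07² = 0.0049. The moment-matching identity a+b = μ(1−μ)/Var − 1 gives
a+b = 0.09/0.0049 − 1 = 17.3673, so a = μ·17.3673 = 15.631 and b = (1−μ)·17.3673 = 1.737.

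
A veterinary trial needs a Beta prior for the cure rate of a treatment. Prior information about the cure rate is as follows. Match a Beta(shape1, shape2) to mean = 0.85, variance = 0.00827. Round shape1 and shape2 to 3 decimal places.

shape1 = 12.255, shape2 = 2.163

Write ν = shape1+shape2; then shape1 = μν and Var = μ(1−μ)/(ν+1).
ν = μ(1−μ)/Var − 1 = 0.1275/0.00827 − 1 = 14.4172.
shape1 = 0.85·14.4172 = 12.255, shape2 = 0.15·14.4172 = 2.163.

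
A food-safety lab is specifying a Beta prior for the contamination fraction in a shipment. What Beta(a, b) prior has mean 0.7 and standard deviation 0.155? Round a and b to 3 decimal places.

First σ² = 0.024025. Setting a = μn, b = (1−μ)n with n = a+b,
μ(1−μ)/(n+1) = 0.024025 ⇒ n+1 = 0.21/0.024025 = 8.7409 ⇒ n = 7.7409.
Hence a = 0.7×7.7409 = 5.419, b = 0.3×7.7409 = 2.322.

a = 5.419, b = 2.322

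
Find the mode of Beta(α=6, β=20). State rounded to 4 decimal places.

0.2083

With α,β > 1, mode = (α−1)/(α+β−2) = 5/24 = 0.2083.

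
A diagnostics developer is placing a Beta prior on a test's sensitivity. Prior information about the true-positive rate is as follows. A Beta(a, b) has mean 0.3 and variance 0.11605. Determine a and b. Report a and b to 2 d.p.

By moment matching, a+b = μ(1−μ)/σ² − 1 = (0.3·0.7)/0.11605 − 1 = 1.8096 − 1 = 0.8096.
Since a/(a+b) = μ, a = 0.3·0.8096 = 0.24 and b = 0.7·0.8096 = 0.57.

a = 0.24, b = 0.57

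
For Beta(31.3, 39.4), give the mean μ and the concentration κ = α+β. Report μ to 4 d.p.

κ = α+β = 31.3+39.4 = 70.7; μ = α/κ = 31.3/70.7 = 0.4427.

μ = 0.4427, κ = 70.7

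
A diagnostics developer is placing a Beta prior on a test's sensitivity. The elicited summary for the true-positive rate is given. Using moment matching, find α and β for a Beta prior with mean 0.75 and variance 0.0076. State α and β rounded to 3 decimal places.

Let s = α+β. The Beta variance is μ(1−μ)/(s+1).
So s+1 = μ(1−μ)/σ² = (0.75×0.25)/0.0076 = 0.1875/0.0076 = 24.6711, giving s = 23.6711.
Then α = μs = 0.75×23.6711 = 17.753 and β = (1−μ)s = 0.25×23.6711 = 5.918.

α = 17.753, β = 5.918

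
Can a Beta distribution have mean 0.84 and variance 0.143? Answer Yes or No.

For any Beta, Var(X) < E[X]·(1−E[X]).
Here μ(1−μ) = 0.84×0.16 = 0.1344, and 0.143 ≥ 0.1344.

No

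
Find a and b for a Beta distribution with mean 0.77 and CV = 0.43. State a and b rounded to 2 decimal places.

a = 0.47, b = 0.14

σ = CV·μ = 0.43×0.77 = 0.33110, so σ² = 0.109627.
s+1 = μ(1−μ)/σ² = 0.1771/0.109627 = 1.6155, so s = a+b = 0.6155.
a = μs = 0.47, b = (1−μ)s = 0.14.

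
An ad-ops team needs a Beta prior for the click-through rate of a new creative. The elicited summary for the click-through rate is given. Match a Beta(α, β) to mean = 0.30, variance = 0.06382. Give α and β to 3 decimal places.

α = 0.687, β = 1.603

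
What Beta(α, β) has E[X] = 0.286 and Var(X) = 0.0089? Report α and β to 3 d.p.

By moment matching, α+β = μ(1−μ)/σ² − 1 = (0.286·0.714)/0.0089 − 1 = 22.9443 − 1 = 21.9443.
Since α/(α+β) = μ, α = 0.286·21.9443 = 6.276 and β = 0.714·21.9443 = 15.668.

α = 6.276, β = 15.668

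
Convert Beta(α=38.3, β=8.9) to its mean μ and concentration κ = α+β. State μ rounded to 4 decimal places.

κ = α+β = 38.3+8.9 = 47.2; μ = α/κ = 38.3/47.2 = 0.8114.

μ = 0.8114, κ = 47.2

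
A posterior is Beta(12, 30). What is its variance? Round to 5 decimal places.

μ = 12/42 = 0.285714; Var = μ(1−μ)/(α+β+1) = 0.2040816/43 = 0.00475.

0.00475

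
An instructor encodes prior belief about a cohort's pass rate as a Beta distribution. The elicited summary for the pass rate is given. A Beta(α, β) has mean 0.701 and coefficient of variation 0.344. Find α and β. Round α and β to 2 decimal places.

α = 1.83, β = 0.78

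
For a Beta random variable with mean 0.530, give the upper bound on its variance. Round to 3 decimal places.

0.249

For fixed mean μ the Beta variance is μ(1−μ)/(α+β+1), increasing as α+β decreases.
Its least upper bound (not attained) is μ(1−μ) = 0.530·0.470 = 0.249.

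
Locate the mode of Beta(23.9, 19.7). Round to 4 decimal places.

0.5505

The density x^(α−1)(1−x)^(β−1) is maximised at (α−1)/(α+β−2) = 22.9/41.6 = 0.5505.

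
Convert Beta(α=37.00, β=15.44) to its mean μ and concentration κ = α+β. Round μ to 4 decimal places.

μ = 0.7056, κ = 52.44

κ = α+β = 37.00+15.44 = 52.44; μ = α/κ = 37.00/52.44 = 0.7056.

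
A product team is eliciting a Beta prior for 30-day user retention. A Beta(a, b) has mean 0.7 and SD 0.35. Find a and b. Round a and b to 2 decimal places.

a = 0.50, b = 0.21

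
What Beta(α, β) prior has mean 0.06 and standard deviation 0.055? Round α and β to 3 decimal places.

α = 1.059, β = 16.586

First σ² = 0.003025. Setting α = μn, β = (1−μ)n with n = α+β,
μ(1−μ)/(n+1) = 0.003025 ⇒ n+1 = 0.0564/0.003025 = 18.6446 ⇒ n = 17.6446.
Hence α = 0.06×17.6446 = 1.059, β = 0.94×17.6446 = 16.586.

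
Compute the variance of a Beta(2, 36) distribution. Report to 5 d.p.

α+β = 38 and αβ = 72, so Var = αβ/[(α+β)²(α+β+1)] = 72/56316 = 0.00128.

0.00128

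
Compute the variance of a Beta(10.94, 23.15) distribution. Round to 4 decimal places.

0.0062

μ = 10.94/34.09 = 0.320915; Var = μ(1−μ)/(α+β+1) = 0.2179286/35.09 = 0.0062.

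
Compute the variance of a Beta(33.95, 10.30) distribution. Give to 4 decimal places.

0.0039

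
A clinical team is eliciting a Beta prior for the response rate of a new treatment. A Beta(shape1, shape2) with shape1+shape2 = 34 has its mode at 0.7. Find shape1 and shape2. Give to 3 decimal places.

shape1 = 23.400, shape2 = 10.600

For shape1,shape2>1 the mode is (shape1−1)/(shape1+shape2−2), so shape1 = mode·(κ−2)+1 = 0.7×32+1 = 23.400.
And shape2 = (1−mode)·(κ−2)+1 = 0.3×32+1 = 10.600.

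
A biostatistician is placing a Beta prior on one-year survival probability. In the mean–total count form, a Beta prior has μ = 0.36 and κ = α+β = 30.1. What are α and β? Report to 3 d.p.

Split κ in proportion μ : (1−μ): α = 0.36·30.1 = 10.836, β = 30.1 − 10.836 = 19.264.

α = 10.836, β = 19.264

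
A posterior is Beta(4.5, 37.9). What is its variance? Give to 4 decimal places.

μ = 4.5/42.4 = 0.106132; Var = μ(1−μ)/(α+β+1) = 0.0948681/43.4 = 0.0022.

0.0022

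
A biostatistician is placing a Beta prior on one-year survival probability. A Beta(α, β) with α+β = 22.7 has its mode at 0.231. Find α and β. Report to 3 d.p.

α = 5.782, β = 16.918

For α,β>1 the mode is (α−1)/(α+β−2), so α = mode·(κ−2)+1 = 0.231×20.7+1 = 5.782.
And β = (1−mode)·(κ−2)+1 = 0.769×20.7+1 = 16.918.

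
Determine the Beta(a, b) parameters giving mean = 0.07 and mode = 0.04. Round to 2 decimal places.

With s = a+b: μ = a/s and mode = (a−1)/(s−2). Eliminating a = μs,
μs − 1 = m(s−2) ⇒ s(μ−m) = 1−2m ⇒ s = 0.92/0.03 = 30.6667.
So a = μs = 2.15, b = (1−μ)s = 28.52.

a = 2.15, b = 28.52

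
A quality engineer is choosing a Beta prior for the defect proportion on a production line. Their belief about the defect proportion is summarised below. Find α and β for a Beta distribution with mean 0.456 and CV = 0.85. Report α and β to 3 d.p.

α = 0.297, β = 0.354

σ = CV·μ = 0.85×0.456 = 0.38760, so σ² = 0.150234.
s+1 = μ(1−μ)/σ² = 0.248064/0.150234 = 1.6512, so s = α+β = 0.6512.
α = μs = 0.297, β = (1−μ)s = 0.354.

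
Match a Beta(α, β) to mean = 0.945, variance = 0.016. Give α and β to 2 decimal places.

α = 2.12, β = 0.12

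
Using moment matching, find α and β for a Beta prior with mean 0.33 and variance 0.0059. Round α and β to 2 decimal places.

α = 12.04, β = 24.44

By moment matching, α+β = μ(1−μ)/σ² − 1 = (0.33·0.67)/0.0059 − 1 = 37.4746 − 1 = 36.4746.
Since α/(α+β) = μ, α = 0.33·36.4746 = 12.04 and β = 0.67·36.4746 = 24.44.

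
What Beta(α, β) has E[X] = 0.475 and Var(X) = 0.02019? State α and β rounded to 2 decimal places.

Write ν = α+β; then α = μν and Var = μ(1−μ)/(ν+1).
ν = μ(1−μ)/Var − 1 = 0.249375/0.02019 − 1 = 11.3514.
α = 0.475·11.3514 = 5.39, β = 0.525·11.3514 = 5.96.

α = 5.39, β = 5.96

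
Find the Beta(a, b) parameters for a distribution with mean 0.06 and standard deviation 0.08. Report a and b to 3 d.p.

a = 0.469, b = 7.344

Variance = 0.08² = 0.0064. The moment-matching identity a+b = μ(1−μ)/Var − 1 gives
a+b = 0.0564/0.0064 − 1 = 7.8125, so a = μ·7.8125 = 0.469 and b = (1−μ)·7.8125 = 7.344.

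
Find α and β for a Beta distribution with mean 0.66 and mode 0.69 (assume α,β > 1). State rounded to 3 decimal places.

With s = α+β: μ = α/s and mode = (α−1)/(s−2). Eliminating α = μs,
μs − 1 = m(s−2) ⇒ s(μ−m) = 1−2m ⇒ s = -0.38/-0.03 = 12.6667.
So α = μs = 8.360, β = (1−μ)s = 4.307.

α = 8.360, β = 4.307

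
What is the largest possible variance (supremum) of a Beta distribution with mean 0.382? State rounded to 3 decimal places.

0.236

Var = μ(1−μ)/(α+β+1), which approaches μ(1−μ) as α+β → 0.
So the supremum is μ(1−μ) = 0.382×0.618 = 0.236.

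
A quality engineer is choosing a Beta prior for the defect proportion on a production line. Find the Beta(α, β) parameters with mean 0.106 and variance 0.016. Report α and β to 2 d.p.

α = 0.52, β = 4.40

Let s = α+β. The Beta variance is μ(1−μ)/(s+1).
So s+1 = μ(1−μ)/σ² = (0.106×0.894)/0.016 = 0.094764/0.016 = 5.9227, giving s = 4.9227.
Then α = μs = 0.106×4.9227 = 0.52 and β = (1−μ)s = 0.894×4.9227 = 4.40.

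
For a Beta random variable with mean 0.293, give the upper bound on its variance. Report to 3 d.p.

0.207

For fixed mean μ the Beta variance is μ(1−μ)/(α+β+1), increasing as α+β decreases.
Its least upper bound (not attained) is μ(1−μ) = 0.293·0.707 = 0.207.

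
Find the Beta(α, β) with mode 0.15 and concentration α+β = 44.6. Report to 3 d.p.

Since the density peak of Beta(α,β) is at (α−1)/(α+β−2),
α = 1 + 0.15(44.6−2) = 7.390 and β = 44.6 − 7.390 = 37.210.

α = 7.390, β = 37.210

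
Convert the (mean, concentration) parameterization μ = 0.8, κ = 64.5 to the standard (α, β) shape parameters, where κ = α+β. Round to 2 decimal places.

α = 51.60, β = 12.90

α = μκ = 0.8×64.5 = 51.60 and β = (1−μ)κ = 0.2×64.5 = 12.90.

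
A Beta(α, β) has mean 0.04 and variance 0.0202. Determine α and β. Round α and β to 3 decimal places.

α = 0.036, β = 0.865

By moment matching, α+β = μ(1−μ)/σ² − 1 = (0.04·0.96)/0.0202 − 1 = 1.9010 − 1 = 0.9010.
Since α/(α+β) = μ, α = 0.04·0.9010 = 0.036 and β = 0.96·0.9010 = 0.865.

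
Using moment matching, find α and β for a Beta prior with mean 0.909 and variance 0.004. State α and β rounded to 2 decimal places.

Write ν = α+β; then α = μν and Var = μ(1−μ)/(ν+1).
ν = μ(1−μ)/Var − 1 = 0.082719/0.004 − 1 = 19.6797.
α = 0.909·19.6797 = 17.89, β = 0.091·19.6797 = 1.79.

α = 17.89, β = 1.79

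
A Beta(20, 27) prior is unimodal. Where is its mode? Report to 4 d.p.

The density x^(α−1)(1−x)^(β−1) is maximised at (α−1)/(α+β−2) = 19/45 = 0.4222.

0.4222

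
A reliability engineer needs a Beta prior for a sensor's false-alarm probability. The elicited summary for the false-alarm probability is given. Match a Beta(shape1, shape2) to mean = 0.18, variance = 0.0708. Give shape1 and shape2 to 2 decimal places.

Write ν = shape1+shape2; then shape1 = μν and Var = μ(1−μ)/(ν+1).
ν = μ(1−μ)/Var − 1 = 0.1476/0.0708 − 1 = 1.0847.
shape1 = 0.18·1.0847 = 0.20, shape2 = 0.82·1.0847 = 0.89.

shape1 = 0.20, shape2 = 0.89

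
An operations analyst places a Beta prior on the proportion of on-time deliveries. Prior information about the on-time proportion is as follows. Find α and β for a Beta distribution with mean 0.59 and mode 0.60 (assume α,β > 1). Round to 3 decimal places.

α = 11.800, β = 8.200

Let s = α+β. Mean gives α = μs = 0.59s; mode gives (α−1)/(s−2) = 0.60.
Substituting: 0.59s − 1 = 0.60(s−2) = 0.60s − 1.20, so -0.01s = -0.20 and s = 20.0000.
Then α = 0.59×20.0000 = 11.800 and β = s−α = 8.200.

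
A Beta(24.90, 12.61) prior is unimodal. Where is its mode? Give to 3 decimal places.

0.673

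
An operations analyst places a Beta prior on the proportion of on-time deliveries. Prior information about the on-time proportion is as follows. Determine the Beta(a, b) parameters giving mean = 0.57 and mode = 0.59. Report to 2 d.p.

a = 5.13, b = 3.87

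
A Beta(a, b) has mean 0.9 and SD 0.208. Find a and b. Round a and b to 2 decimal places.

a = 0.97, b = 0.11

σ² = 0.208² = 0.043264.
With s = a+b, Var = μ(1−μ)/(s+1), so s+1 = (0.9×0.1)/0.043264 = 2.0803 and s = 1.0803.
a = μs = 0.97, b = (1−μ)s = 0.11.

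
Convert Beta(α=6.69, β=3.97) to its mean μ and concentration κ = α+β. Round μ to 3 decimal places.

κ = α+β = 6.69+3.97 = 10.66; μ = α/κ = 6.69/10.66 = 0.628.

μ = 0.628, κ = 10.66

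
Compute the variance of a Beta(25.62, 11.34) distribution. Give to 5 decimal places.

0.00560

μ = 25.62/36.96 = 0.693182; Var = μ(1−μ)/(α+β+1) = 0.2126808/37.96 = 0.00560.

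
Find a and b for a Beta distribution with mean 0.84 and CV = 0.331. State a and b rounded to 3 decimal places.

σ = CV·μ = 0.331×0.84 = 0.27804, so σ² = 0.077306.
s+1 = μ(1−μ)/σ² = 0.1344/0.077306 = 1.7385, so s = a+b = 0.7385.
a = μs = 0.620, b = (1−μ)s = 0.118.

a = 0.620, b = 0.118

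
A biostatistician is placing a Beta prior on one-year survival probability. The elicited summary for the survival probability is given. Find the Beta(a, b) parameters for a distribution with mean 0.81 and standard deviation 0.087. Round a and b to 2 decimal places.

First σ² = 0.007569. Setting a = μn, b = (1−μ)n with n = a+b,
μ(1−μ)/(n+1) = 0.007569 ⇒ n+1 = 0.1539/0.007569 = 20.3329 ⇒ n = 19.3329.
Hence a = 0.81×19.3329 = 15.66, b = 0.19×19.3329 = 3.67.

a = 15.66, b = 3.67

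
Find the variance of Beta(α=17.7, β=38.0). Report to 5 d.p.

0.00382

μ = 17.7/55.7 = 0.317774; Var = μ(1−μ)/(α+β+1) = 0.2167936/56.7 = 0.00382.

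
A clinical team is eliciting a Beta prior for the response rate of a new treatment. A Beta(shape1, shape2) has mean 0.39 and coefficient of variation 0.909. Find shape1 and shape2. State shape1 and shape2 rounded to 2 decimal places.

Var = (CV·μ)² = (0.909×0.39)² = 0.125677.
shape1+shape2 = μ(1−μ)/Var − 1 = 0.2379/0.125677 − 1 = 0.8929.
Thus shape1 = 0.39·0.8929 = 0.35 and shape2 = 0.61·0.8929 = 0.54.

shape1 = 0.35, shape2 = 0.54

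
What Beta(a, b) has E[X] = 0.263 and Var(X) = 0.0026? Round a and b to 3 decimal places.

a = 19.344, b = 54.207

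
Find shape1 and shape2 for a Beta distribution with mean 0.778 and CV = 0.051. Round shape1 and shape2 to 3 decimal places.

σ = CV·μ = 0.051×0.778 = 0.03968, so σ² = 0.001574.
s+1 = μ(1−μ)/σ² = 0.172716/0.001574 = 109.7067, so s = shape1+shape2 = 108.7067.
shape1 = μs = 84.574, shape2 = (1−μ)s = 24.133.

shape1 = 84.574, shape2 = 24.133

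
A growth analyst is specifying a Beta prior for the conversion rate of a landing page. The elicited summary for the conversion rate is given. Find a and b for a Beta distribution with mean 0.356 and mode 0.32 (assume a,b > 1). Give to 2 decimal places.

Let s = a+b. Mean gives a = μs = 0.356s; mode gives (a−1)/(s−2) = 0.32.
Substituting: 0.356s − 1 = 0.32(s−2) = 0.32s − 0.64, so 0.036s = 0.36 and s = 10.0000.
Then a = 0.356×10.0000 = 3.56 and b = s−a = 6.44.

a = 3.56, b = 6.44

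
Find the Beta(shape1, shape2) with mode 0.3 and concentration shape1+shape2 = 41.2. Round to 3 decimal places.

shape1 = 12.760, shape2 = 28.440

Mode = (shape1−1)/(κ−2) with κ = shape1+shape2, so shape1−1 = 0.3·39.2 = 11.760.
shape1 = 12.760; shape2 = κ − shape1 = 28.440.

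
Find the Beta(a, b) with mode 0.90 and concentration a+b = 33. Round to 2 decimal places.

a = 28.90, b = 4.10

For a,b>1 the mode is (a−1)/(a+b−2), so a = mode·(κ−2)+1 = 0.90×31+1 = 28.90.
And b = (1−mode)·(κ−2)+1 = 0.10×31+1 = 4.10.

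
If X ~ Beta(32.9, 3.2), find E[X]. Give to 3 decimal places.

0.911

The Beta mean is α/(α+β) = 32.9/(32.9+3.2) = 0.911.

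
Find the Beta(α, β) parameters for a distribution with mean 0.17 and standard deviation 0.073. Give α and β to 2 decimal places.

α = 4.33, β = 21.15

σ² = 0.073² = 0.005329.
With s = α+β, Var = μ(1−μ)/(s+1), so s+1 = (0.17×0.83)/0.005329 = 26.4778 and s = 25.4778.
α = μs = 4.33, β = (1−μ)s = 21.15.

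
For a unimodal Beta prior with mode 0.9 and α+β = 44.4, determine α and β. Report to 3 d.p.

α = 39.160, β = 5.240

For α,β>1 the mode is (α−1)/(α+β−2), so α = mode·(κ−2)+1 = 0.9×42.4+1 = 39.160.
And β = (1−mode)·(κ−2)+1 = 0.1×42.4+1 = 5.240.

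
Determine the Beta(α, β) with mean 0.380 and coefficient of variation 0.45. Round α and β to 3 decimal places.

α = 2.682, β = 4.375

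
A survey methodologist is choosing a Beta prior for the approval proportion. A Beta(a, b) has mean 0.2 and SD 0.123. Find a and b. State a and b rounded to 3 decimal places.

a = 1.915, b = 7.661

Variance = 0.123² = 0.015129. The moment-matching identity a+b = μ(1−μ)/Var − 1 gives
a+b = 0.16/0.015129 − 1 = 9.5757, so a = μ·9.5757 = 1.915 and b = (1−μ)·9.5757 = 7.661.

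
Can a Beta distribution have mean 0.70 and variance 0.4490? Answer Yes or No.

No

The Beta variance bound is σ² < μ(1−μ).
Here μ(1−μ) = 0.70×0.30 = 0.2100, and 0.4490 ≥ 0.2100.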